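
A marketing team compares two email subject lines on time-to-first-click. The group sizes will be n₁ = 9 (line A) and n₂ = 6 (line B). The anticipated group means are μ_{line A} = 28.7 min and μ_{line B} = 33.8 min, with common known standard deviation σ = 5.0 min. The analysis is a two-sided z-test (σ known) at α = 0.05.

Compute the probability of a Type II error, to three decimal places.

Standardized effect: d = |μ_{line A} − μ_{line B}| / σ = |28.7 − 33.8| / 5.0 = 1.0200
Noncentrality parameter: δ = d / √(1/n₁ + 1/n₂) = 1.0200 / √(1/9 + 1/6) = 1.9353
Two-sided α = 0.05 → critical value z_{0.025} = 1.960.
Power = Φ(δ − 1.960) + Φ(−δ − 1.960) = Φ(-0.025) + Φ(-3.895) = 0.4902 + 0.0000 = 0.4902.
Type II error: β = 1 − power = 1 − 0.4902 = 0.5098.

β ≈ 0.510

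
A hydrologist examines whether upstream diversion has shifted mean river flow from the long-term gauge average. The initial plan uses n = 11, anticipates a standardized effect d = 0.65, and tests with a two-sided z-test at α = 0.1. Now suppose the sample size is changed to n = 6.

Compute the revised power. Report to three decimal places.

Power ≈ 0.480

With n = 6: δ = d·√n = 0.65 × √6 = 1.5922. Critical value z_{0.05} = 1.645.
Revised power = Φ(δ − 1.645) + Φ(−δ − 1.645) = Φ(-0.053) + Φ(-3.237) = 0.4790 + 0.0006 = 0.4796.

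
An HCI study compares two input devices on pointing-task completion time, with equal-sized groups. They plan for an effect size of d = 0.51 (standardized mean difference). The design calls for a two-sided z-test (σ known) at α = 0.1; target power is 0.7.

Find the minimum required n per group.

n = 37 per group

For power 0.7 need Φ(δ − z_{0.05}) = 0.7, so δ = z_{0.05} + z_{0.30} = 1.645 + 0.524 = 2.169.
(Ignoring the negligible lower-tail rejection probability gives the usual closed-form inversion.)
δ = d·√(n/2) ⇒ n = 2(δ/d)² = 2 × (2.169 / 0.51)² = 36.18.
Round up to the next whole unit.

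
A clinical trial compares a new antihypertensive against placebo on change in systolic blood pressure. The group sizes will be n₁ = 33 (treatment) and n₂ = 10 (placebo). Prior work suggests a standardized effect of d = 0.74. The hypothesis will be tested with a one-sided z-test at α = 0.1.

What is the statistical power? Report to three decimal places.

Noncentrality parameter: δ = d / √(1/n₁ + 1/n₂) = 0.74 / √(1/33 + 1/10) = 2.0500
One-sided α = 0.1 → critical value z_{0.1} = 1.282.
Power = Φ(δ − 1.282) = Φ(0.768) = 0.7789.

Power ≈ 0.779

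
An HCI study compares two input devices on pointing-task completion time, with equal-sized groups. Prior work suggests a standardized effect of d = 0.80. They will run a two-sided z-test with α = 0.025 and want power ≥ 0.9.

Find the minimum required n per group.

n = 39 per group

Set Φ(δ − 2.241) = 0.9; then δ − 2.241 = Φ⁻¹(0.9) = 1.282, giving δ = 3.523.
(For δ > 0 the lower-tail rejection region contributes negligibly to power, so the one-term inversion is standard.)
δ = d·√(n/2) ⇒ n = 2(δ/d)² = 2 × (3.523 / 0.80)² = 38.79.
Round up to the next whole unit.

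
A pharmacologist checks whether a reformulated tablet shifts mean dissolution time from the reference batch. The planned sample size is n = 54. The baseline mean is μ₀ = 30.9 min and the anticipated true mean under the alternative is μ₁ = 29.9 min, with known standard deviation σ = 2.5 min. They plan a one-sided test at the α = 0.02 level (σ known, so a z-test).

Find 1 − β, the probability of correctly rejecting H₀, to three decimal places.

Standardized effect: d = |μ₁ − μ₀| / σ = |29.9 − 30.9| / 2.5 = 0.4000
Noncentrality parameter: λ = d·√n = 0.4000 × √54 = 2.9394
One-sided α = 0.02 → critical value z_{0.02} = 2.054.
Power = P(Z > 2.054 − λ) = Φ(0.886) = 0.8121.

Power ≈ 0.812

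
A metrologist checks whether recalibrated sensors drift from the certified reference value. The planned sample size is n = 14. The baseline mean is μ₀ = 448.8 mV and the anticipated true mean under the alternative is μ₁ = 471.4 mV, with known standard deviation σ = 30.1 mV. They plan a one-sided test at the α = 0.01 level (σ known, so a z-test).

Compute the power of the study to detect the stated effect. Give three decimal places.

Standardized effect: d = |μ₁ − μ₀| / σ = |471.4 − 448.8| / 30.1 = 0.7508
Noncentrality parameter: δ = d·√n = 0.7508 × √14 = 2.8094
Critical value for a one-sided test at α = 0.01: z_α = 2.326.
Power = P(Z > 2.326 − δ) = Φ(0.483) = 0.6855.

Power ≈ 0.685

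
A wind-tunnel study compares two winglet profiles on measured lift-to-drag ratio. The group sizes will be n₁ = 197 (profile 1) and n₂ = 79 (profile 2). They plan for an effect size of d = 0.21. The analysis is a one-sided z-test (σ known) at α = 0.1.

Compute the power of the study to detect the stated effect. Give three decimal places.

Noncentrality parameter: δ = d / √(1/n₁ + 1/n₂) = 0.21 / √(1/197 + 1/79) = 1.5769
One-sided α = 0.1 → critical value z_{0.1} = 1.282.
Power = Φ(δ − 1.282) = Φ(0.295) = 0.6161.

Power ≈ 0.616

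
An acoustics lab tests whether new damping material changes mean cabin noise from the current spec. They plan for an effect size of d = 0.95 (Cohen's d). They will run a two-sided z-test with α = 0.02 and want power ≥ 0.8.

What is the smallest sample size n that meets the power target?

For power 0.8 need Φ(δ − z_{0.01}) = 0.8, so δ = z_{0.01} + z_{0.20} = 2.326 + 0.842 = 3.168.
(For δ > 0 the lower-tail rejection region contributes negligibly to power, so the one-term inversion is standard.)
δ = d·√n ⇒ n = (δ/d)² = (3.168 / 0.95)² = 11.12.
Rounding up, n = 12.

n = 12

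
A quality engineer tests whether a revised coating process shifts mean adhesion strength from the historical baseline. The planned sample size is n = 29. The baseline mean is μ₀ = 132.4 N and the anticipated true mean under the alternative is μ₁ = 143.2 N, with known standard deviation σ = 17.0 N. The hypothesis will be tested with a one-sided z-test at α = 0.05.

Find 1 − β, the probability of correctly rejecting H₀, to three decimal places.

Power ≈ 0.962

Standardized effect: d = |μ₁ − μ₀| / σ = |143.2 − 132.4| / 17.0 = 0.6353
Noncentrality parameter: δ = d·√n = 0.6353 × √29 = 3.4212
One-sided α = 0.05 → critical value z_{0.05} = 1.645.
Power = P(Z > 1.645 − δ) = Φ(1.776) = 0.9622.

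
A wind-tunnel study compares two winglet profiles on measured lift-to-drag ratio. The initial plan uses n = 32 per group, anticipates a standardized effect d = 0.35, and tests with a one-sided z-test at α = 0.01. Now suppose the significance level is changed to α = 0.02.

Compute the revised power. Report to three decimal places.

δ = d·√(n/2) = 0.35 × √(32/2) = 1.4000 (unchanged). New critical value: z_{0.02} = 2.054.
Revised power = Φ(δ − 2.054) = Φ(-0.654) = 0.2566.

Power ≈ 0.257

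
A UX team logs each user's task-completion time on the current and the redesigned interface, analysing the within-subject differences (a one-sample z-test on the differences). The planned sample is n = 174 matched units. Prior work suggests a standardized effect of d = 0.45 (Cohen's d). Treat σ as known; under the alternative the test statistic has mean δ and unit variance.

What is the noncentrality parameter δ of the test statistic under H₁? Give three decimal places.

δ ≈ 5.936

δ = d·√n = 0.45 × √174 = 5.9359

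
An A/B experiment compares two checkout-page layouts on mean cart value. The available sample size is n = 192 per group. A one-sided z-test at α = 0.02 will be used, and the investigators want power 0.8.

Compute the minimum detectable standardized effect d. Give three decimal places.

Required noncentrality: δ = z_{0.02} + z_{0.20} = 2.054 + 0.842 = 2.895.
δ = d·√(n/2) ⇒ d = δ/√(n/2) = 2.895/√(192/2) = 0.2955.

d ≈ 0.296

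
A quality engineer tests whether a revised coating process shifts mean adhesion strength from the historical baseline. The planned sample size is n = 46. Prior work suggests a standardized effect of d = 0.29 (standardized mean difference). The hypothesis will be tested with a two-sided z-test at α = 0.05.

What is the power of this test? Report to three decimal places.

Noncentrality parameter: δ = d·√n = 0.29 × √46 = 1.9669
Two-sided α = 0.05 → critical value z_{0.025} = 1.960.
Power = Φ(δ − 1.960) + Φ(−δ − 1.960) = Φ(0.007) + Φ(-3.927) = 0.5028 + 0.0000 = 0.5028.

Power ≈ 0.503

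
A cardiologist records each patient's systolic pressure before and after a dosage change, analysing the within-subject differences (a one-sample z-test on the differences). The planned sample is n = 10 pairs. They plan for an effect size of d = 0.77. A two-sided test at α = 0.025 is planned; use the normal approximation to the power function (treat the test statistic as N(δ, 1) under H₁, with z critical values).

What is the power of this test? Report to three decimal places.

Power ≈ 0.577

Noncentrality parameter: δ = d·√n = 0.77 × √10 = 2.4350
Two-sided α = 0.025 → critical value z_{0.0125} = 2.241.
Power = Φ(δ − 2.241) + Φ(−δ − 2.241) = Φ(0.194) + Φ(-4.676) = 0.5767 + 0.0000 = 0.5767.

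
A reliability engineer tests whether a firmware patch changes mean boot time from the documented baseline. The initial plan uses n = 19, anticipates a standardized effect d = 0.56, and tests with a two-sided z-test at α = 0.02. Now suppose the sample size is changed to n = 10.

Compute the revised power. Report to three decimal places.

Power ≈ 0.289

With n = 10: δ = d·√n = 0.56 × √10 = 1.7709. Critical value z_{0.01} = 2.326.
Revised power = Φ(δ − 2.326) + Φ(−δ − 2.326) = Φ(-0.555) + Φ(-4.097) = 0.2893 + 0.0000 = 0.2893.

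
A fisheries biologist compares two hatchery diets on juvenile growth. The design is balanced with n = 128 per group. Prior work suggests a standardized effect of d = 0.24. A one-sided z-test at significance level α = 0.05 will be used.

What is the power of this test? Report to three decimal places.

Noncentrality parameter: λ = d·√(n/2) = 0.24 × √(128/2) = 1.9200
One-sided α = 0.05 → critical value z_{0.05} = 1.645.
Power = P(Z > 1.645 − λ) = Φ(0.275) = 0.6084.

Power ≈ 0.608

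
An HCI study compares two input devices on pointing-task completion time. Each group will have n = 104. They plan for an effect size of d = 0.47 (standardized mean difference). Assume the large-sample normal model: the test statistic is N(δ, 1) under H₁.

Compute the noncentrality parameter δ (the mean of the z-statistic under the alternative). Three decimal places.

δ ≈ 3.389

The noncentrality parameter scales effect size by the design's sample-size factor: δ = d·√(n/2) = 0.47 × √(104/2) = 3.3892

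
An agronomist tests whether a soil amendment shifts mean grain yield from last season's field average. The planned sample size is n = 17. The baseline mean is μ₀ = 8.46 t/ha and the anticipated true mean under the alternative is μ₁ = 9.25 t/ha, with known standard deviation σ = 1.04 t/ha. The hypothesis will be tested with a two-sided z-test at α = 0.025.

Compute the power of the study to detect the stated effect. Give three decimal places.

Power ≈ 0.813

Standardized effect: d = |μ₁ − μ₀| / σ = |9.25 − 8.46| / 1.04 = 0.7596
Noncentrality parameter: δ = d·√n = 0.7596 × √17 = 3.1320
Critical value for a two-sided test at α = 0.025: z_{α/2} = 2.241.
Power = Φ(δ − 2.241) + Φ(−δ − 2.241) = Φ(0.891) + Φ(-5.373) = 0.8134 + 0.0000 = 0.8134.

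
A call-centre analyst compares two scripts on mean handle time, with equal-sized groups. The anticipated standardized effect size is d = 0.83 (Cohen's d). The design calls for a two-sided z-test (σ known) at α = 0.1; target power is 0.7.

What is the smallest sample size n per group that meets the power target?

For power 0.7 need Φ(δ − z_{0.05}) = 0.7, so δ = z_{0.05} + z_{0.30} = 1.645 + 0.524 = 2.169.
(For δ > 0 the lower-tail rejection region contributes negligibly to power, so the one-term inversion is standard.)
δ = d·√(n/2) ⇒ n = 2(δ/d)² = 2 × (2.169 / 0.83)² = 13.66.
Round up to the next whole unit.

n = 14 per group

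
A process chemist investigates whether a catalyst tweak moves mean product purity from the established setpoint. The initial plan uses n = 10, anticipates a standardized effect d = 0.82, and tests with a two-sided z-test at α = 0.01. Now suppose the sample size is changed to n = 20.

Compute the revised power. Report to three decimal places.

Power ≈ 0.862

With n = 20: δ = d·√n = 0.82 × √20 = 3.6672. Critical value z_{0.005} = 2.576.
Revised power = Φ(δ − 2.576) + Φ(−δ − 2.576) = Φ(1.091) + Φ(-6.243) = 0.8624 + 0.0000 = 0.8624.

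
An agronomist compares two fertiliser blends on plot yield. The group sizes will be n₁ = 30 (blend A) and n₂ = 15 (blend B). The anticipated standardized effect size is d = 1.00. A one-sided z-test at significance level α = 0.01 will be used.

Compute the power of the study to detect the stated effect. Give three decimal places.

Power ≈ 0.798

Noncentrality parameter: λ = d / √(1/n₁ + 1/n₂) = 1.00 / √(1/30 + 1/15) = 3.1623
One-sided α = 0.01 → critical value z_{0.01} = 2.326.
Power = Φ(λ − 2.326) = Φ(0.836) = 0.7984.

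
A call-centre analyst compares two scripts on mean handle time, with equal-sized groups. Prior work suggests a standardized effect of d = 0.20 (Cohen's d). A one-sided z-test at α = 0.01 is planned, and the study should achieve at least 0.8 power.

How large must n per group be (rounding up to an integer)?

Set Φ(δ − 2.326) = 0.8; then δ − 2.326 = Φ⁻¹(0.8) = 0.842, giving δ = 3.168.
δ = d·√(n/2) ⇒ n = 2(δ/d)² = 2 × (3.168 / 0.20)² = 501.80.
Rounding up, n = 502 per group.

n = 502 per group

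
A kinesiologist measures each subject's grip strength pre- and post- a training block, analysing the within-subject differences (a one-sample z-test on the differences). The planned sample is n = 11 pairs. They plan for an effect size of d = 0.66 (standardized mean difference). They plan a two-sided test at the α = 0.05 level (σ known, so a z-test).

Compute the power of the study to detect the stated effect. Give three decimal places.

Power ≈ 0.591

Noncentrality parameter: δ = d·√n = 0.66 × √11 = 2.1890
Critical value for a two-sided test at α = 0.05: z_{α/2} = 1.960.
Power = Φ(δ − 1.960) + Φ(−δ − 1.960) = Φ(0.229) + Φ(-4.149) = 0.5906 + 0.0000 = 0.5906.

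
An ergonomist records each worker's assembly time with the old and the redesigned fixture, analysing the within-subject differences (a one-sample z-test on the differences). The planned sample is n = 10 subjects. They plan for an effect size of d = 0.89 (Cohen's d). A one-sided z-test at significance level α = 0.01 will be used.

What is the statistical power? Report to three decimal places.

Power ≈ 0.687

Noncentrality parameter: λ = d·√n = 0.89 × √10 = 2.8144
One-sided α = 0.01 → critical value z_{0.01} = 2.326.
Power = P(Z > 2.326 − λ) = Φ(0.488) = 0.6873.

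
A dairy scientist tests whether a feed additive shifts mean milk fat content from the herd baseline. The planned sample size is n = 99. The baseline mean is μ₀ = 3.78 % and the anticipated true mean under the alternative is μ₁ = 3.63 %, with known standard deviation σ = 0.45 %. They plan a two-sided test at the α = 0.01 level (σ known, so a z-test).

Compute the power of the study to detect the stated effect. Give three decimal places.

Power ≈ 0.771

Standardized effect: d = |μ₁ − μ₀| / σ = |3.63 − 3.78| / 0.45 = 0.3333
Noncentrality parameter: δ = d·√n = 0.3333 × √99 = 3.3166
Two-sided α = 0.01 → critical value z_{0.005} = 2.576.
Power = Φ(δ − 2.576) + Φ(−δ − 2.576) = Φ(0.741) + Φ(-5.892) = 0.7706 + 0.0000 = 0.7706.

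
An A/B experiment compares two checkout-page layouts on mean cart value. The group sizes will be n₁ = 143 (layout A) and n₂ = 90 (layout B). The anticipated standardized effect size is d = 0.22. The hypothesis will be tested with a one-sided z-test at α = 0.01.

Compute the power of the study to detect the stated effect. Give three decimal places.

Noncentrality parameter: δ = d / √(1/n₁ + 1/n₂) = 0.22 / √(1/143 + 1/90) = 1.6351
One-sided α = 0.01 → critical value z_{0.01} = 2.326.
Power = Φ(δ − 2.326) = Φ(-0.691) = 0.2447.

Power ≈ 0.245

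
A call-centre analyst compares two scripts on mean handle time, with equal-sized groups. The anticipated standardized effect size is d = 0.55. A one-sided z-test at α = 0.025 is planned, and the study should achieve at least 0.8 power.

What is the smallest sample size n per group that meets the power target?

n = 52 per group

Set Φ(δ − 1.960) = 0.8; then δ − 1.960 = Φ⁻¹(0.8) = 0.842, giving δ = 2.802.
δ = d·√(n/2) ⇒ n = 2(δ/d)² = 2 × (2.802 / 0.55)² = 51.89.
Rounding up, n = 52 per group.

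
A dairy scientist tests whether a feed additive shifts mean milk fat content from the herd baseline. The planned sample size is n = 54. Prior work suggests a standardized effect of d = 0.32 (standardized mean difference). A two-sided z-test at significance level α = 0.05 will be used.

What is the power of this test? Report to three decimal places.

Noncentrality parameter: δ = d·√n = 0.32 × √54 = 2.3515
Two-sided α = 0.05 → critical value z_{0.025} = 1.960.
Power = Φ(δ − 1.960) + Φ(−δ − 1.960) = Φ(0.392) + Φ(-4.311) = 0.6523 + 0.0000 = 0.6523.

Power ≈ 0.652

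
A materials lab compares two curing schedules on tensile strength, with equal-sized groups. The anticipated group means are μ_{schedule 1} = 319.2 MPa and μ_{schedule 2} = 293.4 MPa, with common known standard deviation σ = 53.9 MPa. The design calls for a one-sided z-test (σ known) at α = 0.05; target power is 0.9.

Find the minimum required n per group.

Standardized effect: d = |μ_{schedule 1} − μ_{schedule 2}| / σ = |319.2 − 293.4| / 53.9 = 0.4787
Set Φ(δ − 1.645) = 0.9; then δ − 1.645 = Φ⁻¹(0.9) = 1.282, giving δ = 2.926.
δ = d·√(n/2) ⇒ n = 2(δ/d)² = 2 × (2.926 / 0.4787)² = 74.75.
Rounding up, n = 75 per group.

n = 75 per group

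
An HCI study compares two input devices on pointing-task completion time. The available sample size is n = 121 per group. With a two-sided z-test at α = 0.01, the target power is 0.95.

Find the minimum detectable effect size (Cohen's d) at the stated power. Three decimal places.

Need Φ(δ − 2.576) = 0.95, so δ = 2.576 + 1.645 = 4.221.
(Lower-tail contribution to power is negligible for δ > 0.)
δ = d·√(n/2) ⇒ d = δ/√(n/2) = 4.221/√(121/2) = 0.5426.

d ≈ 0.543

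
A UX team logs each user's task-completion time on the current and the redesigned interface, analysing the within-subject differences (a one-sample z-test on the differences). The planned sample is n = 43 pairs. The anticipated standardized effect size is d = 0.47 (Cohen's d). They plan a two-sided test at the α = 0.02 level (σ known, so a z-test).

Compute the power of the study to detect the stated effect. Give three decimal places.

Power ≈ 0.775

Noncentrality parameter: δ = d·√n = 0.47 × √43 = 3.0820
Two-sided α = 0.02 → critical value z_{0.01} = 2.326.
Power = Φ(δ − 2.326) + Φ(−δ − 2.326) = Φ(0.756) + Φ(-5.408) = 0.7751 + 0.0000 = 0.7751.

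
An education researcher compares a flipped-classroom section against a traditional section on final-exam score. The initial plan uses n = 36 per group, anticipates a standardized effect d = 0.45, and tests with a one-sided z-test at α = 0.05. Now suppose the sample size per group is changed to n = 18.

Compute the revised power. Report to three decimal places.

With n = 18 per group: δ = d·√(n/2) = 0.45 × √(18/2) = 1.3500. Critical value z_{0.05} = 1.645.
Revised power = Φ(δ − 1.645) = Φ(-0.295) = 0.3841.

Power ≈ 0.384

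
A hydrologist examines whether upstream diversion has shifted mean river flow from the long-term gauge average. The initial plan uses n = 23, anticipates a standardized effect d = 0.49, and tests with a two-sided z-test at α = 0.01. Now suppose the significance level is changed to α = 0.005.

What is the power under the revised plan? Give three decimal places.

δ = d·√n = 0.49 × √23 = 2.3500 (unchanged). New critical value: z_{0.0025} = 2.807.
Revised power = Φ(δ − 2.807) + Φ(−δ − 2.807) = Φ(-0.457) + Φ(-5.157) = 0.3238 + 0.0000 = 0.3238.

Power ≈ 0.324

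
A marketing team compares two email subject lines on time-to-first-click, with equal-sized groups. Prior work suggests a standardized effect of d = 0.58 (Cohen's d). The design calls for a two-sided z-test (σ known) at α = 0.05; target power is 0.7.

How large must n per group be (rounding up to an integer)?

Set Φ(δ − 1.960) = 0.7; then δ − 1.960 = Φ⁻¹(0.7) = 0.524, giving δ = 2.484.
(For δ > 0 the lower-tail rejection region contributes negligibly to power, so the one-term inversion is standard.)
δ = d·√(n/2) ⇒ n = 2(δ/d)² = 2 × (2.484 / 0.58)² = 36.69.
Rounding up, n = 37 per group.

n = 37 per group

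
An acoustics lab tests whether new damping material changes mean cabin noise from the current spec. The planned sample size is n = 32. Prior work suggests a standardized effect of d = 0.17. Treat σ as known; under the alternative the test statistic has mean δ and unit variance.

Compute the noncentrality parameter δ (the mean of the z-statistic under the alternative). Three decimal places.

δ ≈ 0.962

δ = d·√n = 0.17 × √32 = 0.9617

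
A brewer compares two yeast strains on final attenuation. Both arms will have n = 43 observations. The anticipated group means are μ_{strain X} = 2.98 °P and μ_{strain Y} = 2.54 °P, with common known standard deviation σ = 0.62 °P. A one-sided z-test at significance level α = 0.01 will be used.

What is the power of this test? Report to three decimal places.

Power ≈ 0.833

Standardized effect: d = |μ_{strain X} − μ_{strain Y}| / σ = |2.98 − 2.54| / 0.62 = 0.7097
Noncentrality parameter: δ = d·√(n/2) = 0.7097 × √(43/2) = 3.2906
Critical value for a one-sided test at α = 0.01: z_α = 2.326.
Power = Φ(δ − 2.326) = Φ(0.964) = 0.8325.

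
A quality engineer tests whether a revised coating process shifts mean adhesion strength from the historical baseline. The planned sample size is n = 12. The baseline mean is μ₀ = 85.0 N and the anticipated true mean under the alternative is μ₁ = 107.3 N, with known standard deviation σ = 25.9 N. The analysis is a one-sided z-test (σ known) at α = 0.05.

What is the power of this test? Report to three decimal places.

Power ≈ 0.910

Standardized effect: d = |μ₁ − μ₀| / σ = |107.3 − 85.0| / 25.9 = 0.8610
Noncentrality parameter: δ = d·√n = 0.8610 × √12 = 2.9826
One-sided α = 0.05 → critical value z_{0.05} = 1.645.
Power = P(Z > 1.645 − δ) = Φ(1.338) = 0.9095.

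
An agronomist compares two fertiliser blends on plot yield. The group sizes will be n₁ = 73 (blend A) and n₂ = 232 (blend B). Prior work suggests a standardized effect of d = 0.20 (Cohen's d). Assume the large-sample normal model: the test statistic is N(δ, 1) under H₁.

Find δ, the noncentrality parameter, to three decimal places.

δ = d / √(1/n₁ + 1/n₂) = 0.20 / √(1/73 + 1/232) = 1.4903

δ ≈ 1.490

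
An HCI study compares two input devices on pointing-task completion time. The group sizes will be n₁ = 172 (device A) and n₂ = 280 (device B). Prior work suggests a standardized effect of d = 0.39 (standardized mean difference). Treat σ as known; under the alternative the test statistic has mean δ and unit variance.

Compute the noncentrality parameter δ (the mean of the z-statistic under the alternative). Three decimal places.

δ = d / √(1/n₁ + 1/n₂) = 0.39 / √(1/172 + 1/280) = 4.0257

δ ≈ 4.026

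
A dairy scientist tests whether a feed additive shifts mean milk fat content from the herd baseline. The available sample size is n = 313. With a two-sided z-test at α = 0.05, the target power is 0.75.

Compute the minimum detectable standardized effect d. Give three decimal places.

Need Φ(δ − 1.960) = 0.75, so δ = 1.960 + 0.674 = 2.634.
(Lower-tail contribution to power is negligible for δ > 0.)
δ = d·√n ⇒ d = δ/√n = 2.634/√313 = 0.1489.

d ≈ 0.149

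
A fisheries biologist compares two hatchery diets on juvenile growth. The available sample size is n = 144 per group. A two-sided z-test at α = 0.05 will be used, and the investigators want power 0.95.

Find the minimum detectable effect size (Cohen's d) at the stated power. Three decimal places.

d ≈ 0.425

Required noncentrality: δ = z_{0.025} + z_{0.05} = 1.960 + 1.645 = 3.605.
(Lower-tail contribution to power is negligible for δ > 0.)
δ = d·√(n/2) ⇒ d = δ/√(n/2) = 3.605/√(144/2) = 0.4248.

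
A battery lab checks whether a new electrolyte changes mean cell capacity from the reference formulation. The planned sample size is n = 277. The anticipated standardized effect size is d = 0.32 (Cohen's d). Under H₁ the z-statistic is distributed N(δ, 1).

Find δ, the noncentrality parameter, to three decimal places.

δ ≈ 5.326

The noncentrality parameter scales effect size by the design's sample-size factor: δ = d·√n = 0.32 × √277 = 5.3259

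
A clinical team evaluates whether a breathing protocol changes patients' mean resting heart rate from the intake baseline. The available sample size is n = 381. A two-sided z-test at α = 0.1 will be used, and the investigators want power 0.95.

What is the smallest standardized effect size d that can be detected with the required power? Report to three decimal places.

Need Φ(δ − 1.645) = 0.95, so δ = 1.645 + 1.645 = 3.290.
(Lower-tail contribution to power is negligible for δ > 0.)
δ = d·√n ⇒ d = δ/√n = 3.290/√381 = 0.1685.

d ≈ 0.169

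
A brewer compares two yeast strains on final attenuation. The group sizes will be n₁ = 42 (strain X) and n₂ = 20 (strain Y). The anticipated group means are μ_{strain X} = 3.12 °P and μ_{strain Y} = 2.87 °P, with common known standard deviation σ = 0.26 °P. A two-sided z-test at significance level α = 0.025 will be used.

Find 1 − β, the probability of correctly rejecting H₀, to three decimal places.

Standardized effect: d = |μ_{strain X} − μ_{strain Y}| / σ = |3.12 − 2.87| / 0.26 = 0.9615
Noncentrality parameter: δ = d / √(1/n₁ + 1/n₂) = 0.9615 / √(1/42 + 1/20) = 3.5392
Critical value for a two-sided test at α = 0.025: z_{α/2} = 2.241.
Power = Φ(δ − 2.241) + Φ(−δ − 2.241) = Φ(1.298) + Φ(-5.781) = 0.9028 + 0.0000 = 0.9028.

Power ≈ 0.903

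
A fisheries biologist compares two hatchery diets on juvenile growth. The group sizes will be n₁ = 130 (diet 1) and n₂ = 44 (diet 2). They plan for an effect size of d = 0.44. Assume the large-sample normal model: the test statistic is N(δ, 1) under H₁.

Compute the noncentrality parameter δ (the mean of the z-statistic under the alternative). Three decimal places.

δ ≈ 2.523

δ = d / √(1/n₁ + 1/n₂) = 0.44 / √(1/130 + 1/44) = 2.5228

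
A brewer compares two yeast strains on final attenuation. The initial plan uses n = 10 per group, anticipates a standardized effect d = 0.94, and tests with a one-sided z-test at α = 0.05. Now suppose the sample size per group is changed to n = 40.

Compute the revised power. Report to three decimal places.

With n = 40 per group: δ = d·√(n/2) = 0.94 × √(40/2) = 4.2038. Critical value z_{0.05} = 1.645.
Revised power = P(Z > 1.645 − δ) = Φ(2.559) = 0.9948.

Power ≈ 0.995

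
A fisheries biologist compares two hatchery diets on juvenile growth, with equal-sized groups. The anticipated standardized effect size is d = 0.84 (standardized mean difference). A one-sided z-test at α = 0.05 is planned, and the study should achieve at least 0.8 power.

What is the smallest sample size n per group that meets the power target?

For power 0.8 need Φ(δ − z_{0.05}) = 0.8, so δ = z_{0.05} + z_{0.20} = 1.645 + 0.842 = 2.486.
δ = d·√(n/2) ⇒ n = 2(δ/d)² = 2 × (2.486 / 0.84)² = 17.52.
Rounding up, n = 18 per group.

n = 18 per group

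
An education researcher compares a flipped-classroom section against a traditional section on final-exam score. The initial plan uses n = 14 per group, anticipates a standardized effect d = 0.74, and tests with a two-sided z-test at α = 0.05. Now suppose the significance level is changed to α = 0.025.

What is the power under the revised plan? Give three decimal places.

δ = d·√(n/2) = 0.74 × √(14/2) = 1.9579 (unchanged). New critical value: z_{0.0125} = 2.241.
Revised power = Φ(δ − 2.241) + Φ(−δ − 2.241) = Φ(-0.284) + Φ(-4.199) = 0.3884 + 0.0000 = 0.3884.

Power ≈ 0.388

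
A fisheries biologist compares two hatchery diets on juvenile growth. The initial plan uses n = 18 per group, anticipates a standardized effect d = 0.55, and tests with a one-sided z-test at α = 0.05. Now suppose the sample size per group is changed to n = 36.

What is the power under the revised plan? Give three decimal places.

With n = 36 per group: δ = d·√(n/2) = 0.55 × √(36/2) = 2.3335. Critical value z_{0.05} = 1.645.
Revised power = Φ(δ − 1.645) = Φ(0.689) = 0.7545.

Power ≈ 0.754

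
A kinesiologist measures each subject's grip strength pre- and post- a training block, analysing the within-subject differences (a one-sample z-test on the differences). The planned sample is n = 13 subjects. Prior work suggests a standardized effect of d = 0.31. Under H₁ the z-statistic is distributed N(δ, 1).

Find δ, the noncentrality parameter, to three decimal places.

The noncentrality parameter scales effect size by the design's sample-size factor: δ = d·√n = 0.31 × √13 = 1.1177

δ ≈ 1.118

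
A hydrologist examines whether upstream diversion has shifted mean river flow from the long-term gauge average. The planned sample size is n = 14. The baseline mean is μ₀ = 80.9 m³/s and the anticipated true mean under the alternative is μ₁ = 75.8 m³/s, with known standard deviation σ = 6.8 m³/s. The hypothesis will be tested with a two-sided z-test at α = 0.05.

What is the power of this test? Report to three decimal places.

Standardized effect: d = |μ₁ − μ₀| / σ = |75.8 − 80.9| / 6.8 = 0.7500
Noncentrality parameter: δ = d·√n = 0.7500 × √14 = 2.8062
Critical value for a two-sided test at α = 0.05: z_{α/2} = 1.960.
Power = Φ(δ − 1.960) + Φ(−δ − 1.960) = Φ(0.846) + Φ(-4.766) = 0.8013 + 0.0000 = 0.8013.

Power ≈ 0.801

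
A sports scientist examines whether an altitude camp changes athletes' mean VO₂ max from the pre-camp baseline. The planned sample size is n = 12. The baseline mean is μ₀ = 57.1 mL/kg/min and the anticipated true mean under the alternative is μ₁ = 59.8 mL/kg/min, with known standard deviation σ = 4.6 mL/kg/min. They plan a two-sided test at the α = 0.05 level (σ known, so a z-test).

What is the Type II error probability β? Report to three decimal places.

Standardized effect: d = |μ₁ − μ₀| / σ = |59.8 − 57.1| / 4.6 = 0.5870
Noncentrality parameter: δ = d·√n = 0.5870 × √12 = 2.0333
Critical value for a two-sided test at α = 0.05: z_{α/2} = 1.960.
Power = Φ(δ − 1.960) + Φ(−δ − 1.960) = Φ(0.073) + Φ(-3.993) = 0.5292 + 0.0000 = 0.5293.
Type II error: β = 1 − power = 1 − 0.5293 = 0.4707.

β ≈ 0.471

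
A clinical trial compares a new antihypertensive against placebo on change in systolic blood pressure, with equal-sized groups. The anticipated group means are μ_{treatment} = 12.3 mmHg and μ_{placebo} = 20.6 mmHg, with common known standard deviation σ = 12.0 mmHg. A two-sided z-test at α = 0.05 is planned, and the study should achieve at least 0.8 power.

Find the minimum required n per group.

n = 33 per group

Standardized effect: d = |μ_{treatment} − μ_{placebo}| / σ = |12.3 − 20.6| / 12.0 = 0.6917
For power 0.8 need Φ(δ − z_{0.025}) = 0.8, so δ = z_{0.025} + z_{0.20} = 1.960 + 0.842 = 2.802.
(Ignoring the negligible lower-tail rejection probability gives the usual closed-form inversion.)
δ = d·√(n/2) ⇒ n = 2(δ/d)² = 2 × (2.802 / 0.6917)² = 32.81.
Round up to the next whole unit.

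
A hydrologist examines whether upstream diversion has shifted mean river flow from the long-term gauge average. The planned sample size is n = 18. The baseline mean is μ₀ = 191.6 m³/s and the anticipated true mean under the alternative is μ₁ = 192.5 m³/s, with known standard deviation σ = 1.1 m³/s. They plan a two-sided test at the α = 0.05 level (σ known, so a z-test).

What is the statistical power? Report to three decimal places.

Standardized effect: d = |μ₁ − μ₀| / σ = |192.5 − 191.6| / 1.1 = 0.8182
Noncentrality parameter: δ = d·√n = 0.8182 × √18 = 3.4713
Two-sided α = 0.05 → critical value z_{0.025} = 1.960.
Power = Φ(δ − 1.960) + Φ(−δ − 1.960) = Φ(1.511) + Φ(-5.431) = 0.9346 + 0.0000 = 0.9346.

Power ≈ 0.935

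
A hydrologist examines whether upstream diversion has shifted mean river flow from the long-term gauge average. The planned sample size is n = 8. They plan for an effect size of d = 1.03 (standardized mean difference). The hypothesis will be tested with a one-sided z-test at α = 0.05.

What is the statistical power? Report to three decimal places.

Power ≈ 0.898

Noncentrality parameter: δ = d·√n = 1.03 × √8 = 2.9133
Critical value for a one-sided test at α = 0.05: z_α = 1.645.
Power = P(Z > 1.645 − δ) = Φ(1.268) = 0.8977.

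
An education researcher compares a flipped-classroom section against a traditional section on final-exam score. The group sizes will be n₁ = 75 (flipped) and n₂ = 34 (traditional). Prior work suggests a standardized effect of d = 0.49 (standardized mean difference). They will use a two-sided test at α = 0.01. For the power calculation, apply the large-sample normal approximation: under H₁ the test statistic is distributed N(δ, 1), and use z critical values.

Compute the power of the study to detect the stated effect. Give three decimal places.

Power ≈ 0.418

Noncentrality parameter: δ = d / √(1/n₁ + 1/n₂) = 0.49 / √(1/75 + 1/34) = 2.3700
Critical value for a two-sided test at α = 0.01: z_{α/2} = 2.576.
Power = Φ(δ − 2.576) + Φ(−δ − 2.576) = Φ(-0.206) + Φ(-4.946) = 0.4185 + 0.0000 = 0.4185.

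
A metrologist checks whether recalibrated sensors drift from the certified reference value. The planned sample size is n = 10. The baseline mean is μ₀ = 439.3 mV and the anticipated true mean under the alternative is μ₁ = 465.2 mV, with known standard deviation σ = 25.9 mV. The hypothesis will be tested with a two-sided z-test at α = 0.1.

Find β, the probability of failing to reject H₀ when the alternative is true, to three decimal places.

β ≈ 0.065

Standardized effect: d = |μ₁ − μ₀| / σ = |465.2 − 439.3| / 25.9 = 1.0000
Noncentrality parameter: λ = d·√n = 1.0000 × √10 = 3.1623
Two-sided α = 0.1 → critical value z_{0.05} = 1.645.
Power = Φ(λ − 1.645) + Φ(−λ − 1.645) = Φ(1.517) + Φ(-4.807) = 0.9354 + 0.0000 = 0.9354.
Type II error: β = 1 − power = 1 − 0.9354 = 0.0646.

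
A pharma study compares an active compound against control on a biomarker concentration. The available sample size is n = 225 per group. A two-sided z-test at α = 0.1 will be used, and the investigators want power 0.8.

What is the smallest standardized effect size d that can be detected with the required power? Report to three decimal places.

Need Φ(δ − 1.645) = 0.8, so δ = 1.645 + 0.842 = 2.486.
(Lower-tail contribution to power is negligible for δ > 0.)
δ = d·√(n/2) ⇒ d = δ/√(n/2) = 2.486/√(225/2) = 0.2344.

d ≈ 0.234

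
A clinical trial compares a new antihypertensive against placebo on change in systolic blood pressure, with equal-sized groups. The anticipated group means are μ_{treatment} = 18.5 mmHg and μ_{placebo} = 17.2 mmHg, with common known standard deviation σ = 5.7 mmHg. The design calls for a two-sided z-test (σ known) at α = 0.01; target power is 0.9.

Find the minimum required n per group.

Standardized effect: d = |μ_{treatment} − μ_{placebo}| / σ = |18.5 − 17.2| / 5.7 = 0.2281
For power 0.9 need Φ(δ − z_{0.005}) = 0.9, so δ = z_{0.005} + z_{0.10} = 2.576 + 1.282 = 3.857.
(For δ > 0 the lower-tail rejection region contributes negligibly to power, so the one-term inversion is standard.)
δ = d·√(n/2) ⇒ n = 2(δ/d)² = 2 × (3.857 / 0.2281)² = 572.11.
Round up to the next whole unit.

n = 573 per group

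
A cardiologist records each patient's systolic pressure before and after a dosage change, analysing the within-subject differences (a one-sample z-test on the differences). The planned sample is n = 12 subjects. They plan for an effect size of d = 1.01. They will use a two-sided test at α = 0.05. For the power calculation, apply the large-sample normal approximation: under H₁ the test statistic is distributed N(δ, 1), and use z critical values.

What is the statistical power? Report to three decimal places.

Power ≈ 0.938

Noncentrality parameter: δ = d·√n = 1.01 × √12 = 3.4987
Critical value for a two-sided test at α = 0.05: z_{α/2} = 1.960.
Power = Φ(δ − 1.960) + Φ(−δ − 1.960) = Φ(1.539) + Φ(-5.459) = 0.9381 + 0.0000 = 0.9381.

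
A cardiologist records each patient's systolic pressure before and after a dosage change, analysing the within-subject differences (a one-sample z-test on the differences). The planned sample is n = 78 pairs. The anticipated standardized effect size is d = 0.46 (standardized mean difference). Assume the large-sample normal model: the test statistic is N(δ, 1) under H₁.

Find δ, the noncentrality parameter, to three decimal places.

δ = d·√n = 0.46 × √78 = 4.0626

δ ≈ 4.063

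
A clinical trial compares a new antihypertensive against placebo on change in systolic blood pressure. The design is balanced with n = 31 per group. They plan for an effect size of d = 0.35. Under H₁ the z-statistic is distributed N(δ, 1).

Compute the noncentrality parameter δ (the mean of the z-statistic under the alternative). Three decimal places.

δ ≈ 1.378

δ = d·√(n/2) = 0.35 × √(31/2) = 1.3780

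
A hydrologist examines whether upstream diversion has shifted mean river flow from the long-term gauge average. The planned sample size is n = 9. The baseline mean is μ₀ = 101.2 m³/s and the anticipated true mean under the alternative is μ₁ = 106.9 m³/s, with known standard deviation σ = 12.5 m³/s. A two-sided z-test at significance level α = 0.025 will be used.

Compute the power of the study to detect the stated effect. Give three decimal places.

Power ≈ 0.191

Standardized effect: d = |μ₁ − μ₀| / σ = |106.9 − 101.2| / 12.5 = 0.4560
Noncentrality parameter: δ = d·√n = 0.4560 × √9 = 1.3680
Critical value for a two-sided test at α = 0.025: z_{α/2} = 2.241.
Power = Φ(δ − 2.241) + Φ(−δ − 2.241) = Φ(-0.873) + Φ(-3.609) = 0.1912 + 0.0002 = 0.1914.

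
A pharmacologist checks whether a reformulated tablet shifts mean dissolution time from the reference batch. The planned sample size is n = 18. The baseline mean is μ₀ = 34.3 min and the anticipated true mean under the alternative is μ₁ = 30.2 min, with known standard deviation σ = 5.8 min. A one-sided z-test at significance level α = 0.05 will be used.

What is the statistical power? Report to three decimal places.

Power ≈ 0.912

Standardized effect: d = |μ₁ − μ₀| / σ = |30.2 − 34.3| / 5.8 = 0.7069
Noncentrality parameter: λ = d·√n = 0.7069 × √18 = 2.9991
Critical value for a one-sided test at α = 0.05: z_α = 1.645.
Power = Φ(λ − 1.645) = Φ(1.354) = 0.9122.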